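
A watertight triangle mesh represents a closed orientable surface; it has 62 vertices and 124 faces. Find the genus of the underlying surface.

1

Every face is a triangle, so 2E = 3·124 = 372, giving E = 186.
χ = V − E + F = 62 − 186 + 124 = 0.
For a closed orientable surface χ = 2 − 2g, so g = (2 − (0))/2 = 1.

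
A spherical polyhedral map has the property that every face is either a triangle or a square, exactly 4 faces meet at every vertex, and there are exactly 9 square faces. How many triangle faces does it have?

Let x be the number of triangles; then F = 9 + x.
Edge–face incidences: 2E = 4·9 + 3·x = 36 + 3x.
Every vertex has degree 4, so 4V = 2E.
Euler: V − E + F = 2 ⇒ (2E)/4 − E + (9 + x) = 2.
Multiply by 8: 2·(2E) − 4·(2E) + 8·(9 + x) = 16, i.e. 72 + 8x − 2·(36 + 3x) = 16.
Collecting terms: 2x = 16, so x = 8.
Then 2E = 36 + 3·8 = 60, so E = 30, V = 2E/4 = 15, F = 9 + 8 = 17.

8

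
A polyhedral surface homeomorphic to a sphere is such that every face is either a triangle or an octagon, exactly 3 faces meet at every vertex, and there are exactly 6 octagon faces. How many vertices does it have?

Let x be the number of triangles; then F = 6 + x.
Edge–face incidences: 2E = 8·6 + 3·x = 48 + 3x.
Every vertex has degree 3, so 3V = 2E.
Euler: V − E + F = 2 ⇒ (2E)/3 − E + (6 + x) = 2.
Multiply by 6: 2·(2E) − 3·(2E) + 6·(6 + x) = 12, i.e. 36 + 6x − (48 + 3x) = 12.
Collecting terms: 3x − 12 = 12, so 3x = 24, so x = 8.
Then 2E = 48 + 3·8 = 72, so E = 36, V = 2E/3 = 24, F = 6 + 8 = 14.

24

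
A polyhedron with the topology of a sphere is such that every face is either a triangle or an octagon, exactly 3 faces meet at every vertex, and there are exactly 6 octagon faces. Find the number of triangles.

Let x be the number of triangles; then F = 6 + x.
Edge–face incidences: 2E = 8·6 + 3·x = 48 + 3x.
Every vertex has degree 3, so 3V = 2E.
Euler: V − E + F = 2 ⇒ (2E)/3 − E + (6 + x) = 2.
Multiply by 6: 2·(2E) − 3·(2E) + 6·(6 + x) = 12, i.e. 36 + 6x − (48 + 3x) = 12.
Collecting terms: 3x − 12 = 12, so 3x = 24, so x = 8.
Then 2E = 48 + 3·8 = 72, so E = 36, V = 2E/3 = 24, F = 6 + 8 = 14.

8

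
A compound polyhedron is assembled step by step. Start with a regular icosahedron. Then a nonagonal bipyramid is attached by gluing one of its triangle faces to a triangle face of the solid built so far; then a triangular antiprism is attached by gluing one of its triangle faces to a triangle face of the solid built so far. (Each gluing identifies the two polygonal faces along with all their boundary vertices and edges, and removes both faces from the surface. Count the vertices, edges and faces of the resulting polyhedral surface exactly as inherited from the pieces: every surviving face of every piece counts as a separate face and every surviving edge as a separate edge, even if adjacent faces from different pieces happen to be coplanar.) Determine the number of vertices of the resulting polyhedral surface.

23

A regular icosahedron: V=12, E=30, F=20.
Attach a nonagonal bipyramid (V=11, E=27, F=18) along a 3-gon: merge 3 vertices and 3 edges, delete both glued faces → V=20, E=54, F=36.
Attach a triangular antiprism (V=6, E=12, F=8) along a 3-gon: merge 3 vertices and 3 edges, delete both glued faces → V=23, E=63, F=42.
Check: V − E + F = 23 − 63 + 42 = 2.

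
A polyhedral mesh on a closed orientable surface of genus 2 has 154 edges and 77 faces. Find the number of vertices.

For a closed orientable surface of genus 2, χ = 2 − 2·2 = -2.
V = -2 + E − F = -2 + 154 − 77 = 75.

75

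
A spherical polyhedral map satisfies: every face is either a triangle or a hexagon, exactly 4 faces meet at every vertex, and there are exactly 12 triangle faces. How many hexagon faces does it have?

Let x be the number of hexagons; then F = 12 + x.
Edge–face incidences: 2E = 3·12 + 6·x = 36 + 6x.
Every vertex has degree 4, so 4V = 2E.
Euler: V − E + F = 2 ⇒ (2E)/4 − E + (12 + x) = 2.
Multiply by 8: 2·(2E) − 4·(2E) + 8·(12 + x) = 16, i.e. 96 + 8x − 2·(36 + 6x) = 16.
Collecting terms: −4x + 24 = 16, so −4x = −8, so x = 2.
Then 2E = 36 + 6·2 = 48, so E = 24, V = 2E/4 = 12, F = 12 + 2 = 14.

2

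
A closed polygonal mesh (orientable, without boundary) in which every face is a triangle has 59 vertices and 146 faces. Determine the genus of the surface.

8

Every face is a triangle, so 2E = 3·146 = 438, giving E = 219.
χ = V − E + F = 59 − 219 + 146 = -14.
For a closed orientable surface χ = 2 − 2g, so g = (2 − (-14))/2 = 8.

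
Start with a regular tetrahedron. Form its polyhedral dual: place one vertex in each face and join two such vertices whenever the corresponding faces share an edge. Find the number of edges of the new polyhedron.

6

The base solid has V = 4, E = 6, F = 4.
The dual swaps V and F and preserves E: V′ = F = 4, E′ = E = 6, F′ = V = 4.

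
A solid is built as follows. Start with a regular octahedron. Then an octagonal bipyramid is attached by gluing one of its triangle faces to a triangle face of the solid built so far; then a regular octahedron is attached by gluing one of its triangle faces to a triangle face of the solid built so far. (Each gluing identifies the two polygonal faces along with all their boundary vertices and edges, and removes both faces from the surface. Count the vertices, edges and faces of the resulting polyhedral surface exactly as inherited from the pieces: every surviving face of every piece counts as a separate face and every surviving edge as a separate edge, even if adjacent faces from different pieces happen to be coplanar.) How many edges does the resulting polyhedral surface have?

42

A regular octahedron: V=6, E=12, F=8.
Attach an octagonal bipyramid (V=10, E=24, F=16) along a 3-gon: merge 3 vertices and 3 edges, delete both glued faces → V=13, E=33, F=22.
Attach a regular octahedron (V=6, E=12, F=8) along a 3-gon: merge 3 vertices and 3 edges, delete both glued faces → V=16, E=42, F=28.
Check: V − E + F = 16 − 42 + 28 = 2.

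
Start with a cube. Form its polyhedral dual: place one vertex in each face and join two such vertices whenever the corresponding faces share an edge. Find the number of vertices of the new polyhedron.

The base solid has V = 8, E = 12, F = 6.
The dual swaps V and F and preserves E: V′ = F = 6, E′ = E = 12, F′ = V = 8.

6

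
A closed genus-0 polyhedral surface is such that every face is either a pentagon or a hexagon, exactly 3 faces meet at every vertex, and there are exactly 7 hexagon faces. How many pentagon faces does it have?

Let x be the number of pentagons; then F = 7 + x.
Edge–face incidences: 2E = 6·7 + 5·x = 42 + 5x.
Every vertex has degree 3, so 3V = 2E.
Euler: V − E + F = 2 ⇒ (2E)/3 − E + (7 + x) = 2.
Multiply by 6: 2·(2E) − 3·(2E) + 6·(7 + x) = 12, i.e. 42 + 6x − (42 + 5x) = 12.
Collecting terms: x = 12.
Then 2E = 42 + 5·12 = 102, so E = 51, V = 2E/3 = 34, F = 7 + 12 = 19.

12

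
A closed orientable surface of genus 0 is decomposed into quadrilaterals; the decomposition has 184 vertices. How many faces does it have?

182

χ = 2 − 2·0 = 2, and every face is a square so 4F = 2E.
V − E + F = 2 with E = 4F/2 gives 184 − (4/2 − 1)·F = 2, so F = 182 and E = 364.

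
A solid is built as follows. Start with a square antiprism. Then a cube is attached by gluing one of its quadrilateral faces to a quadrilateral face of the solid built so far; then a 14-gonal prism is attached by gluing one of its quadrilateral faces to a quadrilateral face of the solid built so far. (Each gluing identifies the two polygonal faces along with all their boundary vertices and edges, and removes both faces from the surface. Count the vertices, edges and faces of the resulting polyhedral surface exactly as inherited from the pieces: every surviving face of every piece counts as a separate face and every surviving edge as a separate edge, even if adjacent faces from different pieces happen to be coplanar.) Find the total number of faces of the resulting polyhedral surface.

A square antiprism: V=8, E=16, F=10.
Attach a cube (V=8, E=12, F=6) along a 4-gon: merge 4 vertices and 4 edges, delete both glued faces → V=12, E=24, F=14.
Attach a 14-gonal prism (V=28, E=42, F=16) along a 4-gon: merge 4 vertices and 4 edges, delete both glued faces → V=36, E=62, F=28.
Check: V − E + F = 36 − 62 + 28 = 2.

28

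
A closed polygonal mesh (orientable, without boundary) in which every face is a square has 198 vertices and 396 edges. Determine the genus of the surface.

Every face is a square and each edge borders two faces, so 4F = 2·396, giving F = 198.
χ = V − E + F = 198 − 396 + 198 = 0.
For a closed orientable surface χ = 2 − 2g, so g = (2 − (0))/2 = 1.

1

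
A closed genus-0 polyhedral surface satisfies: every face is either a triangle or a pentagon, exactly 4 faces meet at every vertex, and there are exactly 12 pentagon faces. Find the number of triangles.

20

Let x be the number of triangles; then F = 12 + x.
Edge–face incidences: 2E = 5·12 + 3·x = 60 + 3x.
Every vertex has degree 4, so 4V = 2E.
Euler: V − E + F = 2 ⇒ (2E)/4 − E + (12 + x) = 2.
Multiply by 8: 2·(2E) − 4·(2E) + 8·(12 + x) = 16, i.e. 96 + 8x − 2·(60 + 3x) = 16.
Collecting terms: 2x − 24 = 16, so 2x = 40, so x = 20.
Then 2E = 60 + 3·20 = 120, so E = 60, V = 2E/4 = 30, F = 12 + 20 = 32.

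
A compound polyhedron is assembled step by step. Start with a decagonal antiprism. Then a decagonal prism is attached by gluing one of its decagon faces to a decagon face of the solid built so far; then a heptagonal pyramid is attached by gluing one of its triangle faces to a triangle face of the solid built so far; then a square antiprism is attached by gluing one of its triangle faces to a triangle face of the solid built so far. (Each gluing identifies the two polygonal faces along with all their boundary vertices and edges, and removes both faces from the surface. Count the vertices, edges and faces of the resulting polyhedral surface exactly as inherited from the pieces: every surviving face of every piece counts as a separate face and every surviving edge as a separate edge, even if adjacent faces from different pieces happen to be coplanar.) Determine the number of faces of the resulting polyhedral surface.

46

A decagonal antiprism: V=20, E=40, F=22.
Attach a decagonal prism (V=20, E=30, F=12) along a 10-gon: merge 10 vertices and 10 edges, delete both glued faces → V=30, E=60, F=32.
Attach a heptagonal pyramid (V=8, E=14, F=8) along a 3-gon: merge 3 vertices and 3 edges, delete both glued faces → V=35, E=71, F=38.
Attach a square antiprism (V=8, E=16, F=10) along a 3-gon: merge 3 vertices and 3 edges, delete both glued faces → V=40, E=84, F=46.
Check: V − E + F = 40 − 84 + 46 = 2.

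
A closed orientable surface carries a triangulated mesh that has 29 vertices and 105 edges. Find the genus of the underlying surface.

4

Every face is a triangle and each edge borders two faces, so 3F = 2·105, giving F = 70.
χ = V − E + F = 29 − 105 + 70 = -6.
For a closed orientable surface χ = 2 − 2g, so g = (2 − (-6))/2 = 4.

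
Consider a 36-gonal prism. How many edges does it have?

A prism on an n-gon has two n-gon bases and n rectangular sides: V = 2·36 = 72, E = 3·36 = 108, F = 36 + 2 = 38.

108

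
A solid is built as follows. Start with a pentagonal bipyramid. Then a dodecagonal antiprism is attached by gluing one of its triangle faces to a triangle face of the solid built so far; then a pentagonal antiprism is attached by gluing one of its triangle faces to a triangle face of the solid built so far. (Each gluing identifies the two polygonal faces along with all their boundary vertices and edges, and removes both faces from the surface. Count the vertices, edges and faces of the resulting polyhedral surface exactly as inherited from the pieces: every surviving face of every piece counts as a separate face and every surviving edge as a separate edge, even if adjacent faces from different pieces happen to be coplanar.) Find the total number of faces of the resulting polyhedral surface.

44

A pentagonal bipyramid: V=7, E=15, F=10.
Attach a dodecagonal antiprism (V=24, E=48, F=26) along a 3-gon: merge 3 vertices and 3 edges, delete both glued faces → V=28, E=60, F=34.
Attach a pentagonal antiprism (V=10, E=20, F=12) along a 3-gon: merge 3 vertices and 3 edges, delete both glued faces → V=35, E=77, F=44.
Check: V − E + F = 35 − 77 + 44 = 2.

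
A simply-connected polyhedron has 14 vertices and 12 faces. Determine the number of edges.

Here V − E + F = 2.
E = V + F − (2) = 14 + 12 − (2) = 24.

24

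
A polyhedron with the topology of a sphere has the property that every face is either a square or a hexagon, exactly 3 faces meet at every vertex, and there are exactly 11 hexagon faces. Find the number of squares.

6

Let x be the number of squares; then F = 11 + x.
Edge–face incidences: 2E = 6·11 + 4·x = 66 + 4x.
Every vertex has degree 3, so 3V = 2E.
Euler: V − E + F = 2 ⇒ (2E)/3 − E + (11 + x) = 2.
Multiply by 6: 2·(2E) − 3·(2E) + 6·(11 + x) = 12, i.e. 66 + 6x − (66 + 4x) = 12.
Collecting terms: 2x = 12, so x = 6.
Then 2E = 66 + 4·6 = 90, so E = 45, V = 2E/3 = 30, F = 11 + 6 = 17.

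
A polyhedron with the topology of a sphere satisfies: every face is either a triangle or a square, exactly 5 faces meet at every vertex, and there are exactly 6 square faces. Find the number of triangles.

32

Let x be the number of triangles; then F = 6 + x.
Edge–face incidences: 2E = 4·6 + 3·x = 24 + 3x.
Every vertex has degree 5, so 5V = 2E.
Euler: V − E + F = 2 ⇒ (2E)/5 − E + (6 + x) = 2.
Multiply by 10: 2·(2E) − 5·(2E) + 10·(6 + x) = 20, i.e. 60 + 10x − 3·(24 + 3x) = 20.
Collecting terms: x − 12 = 20, so x = 32.
Then 2E = 24 + 3·32 = 120, so E = 60, V = 2E/5 = 24, F = 6 + 32 = 38.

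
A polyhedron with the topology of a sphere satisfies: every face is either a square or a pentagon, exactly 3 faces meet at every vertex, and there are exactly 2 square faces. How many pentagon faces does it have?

8

Let x be the number of pentagons; then F = 2 + x.
Edge–face incidences: 2E = 4·2 + 5·x = 8 + 5x.
Every vertex has degree 3, so 3V = 2E.
Euler: V − E + F = 2 ⇒ (2E)/3 − E + (2 + x) = 2.
Multiply by 6: 2·(2E) − 3·(2E) + 6·(2 + x) = 12, i.e. 12 + 6x − (8 + 5x) = 12.
Collecting terms: x + 4 = 12, so x = 8.
Then 2E = 8 + 5·8 = 48, so E = 24, V = 2E/3 = 16, F = 2 + 8 = 10.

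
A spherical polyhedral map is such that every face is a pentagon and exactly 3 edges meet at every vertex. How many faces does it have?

12

Each face has 5 edges and each edge borders two faces, so 2E = 5F.
Each vertex has degree 3, so 3V = 2E and hence V = 5F/3.
Euler: V − E + F = 2 ⇒ (5F/3) − (5F/2) + F = 2.
Multiply by 6: (10 − 15 + 6)F = 12, i.e. 1F = 12.
So F = 12, E = 5·12/2 = 30, V = 5·12/3 = 20.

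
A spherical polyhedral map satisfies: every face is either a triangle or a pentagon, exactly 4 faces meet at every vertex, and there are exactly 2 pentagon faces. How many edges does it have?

20

Let x be the number of triangles; then F = 2 + x.
Edge–face incidences: 2E = 5·2 + 3·x = 10 + 3x.
Every vertex has degree 4, so 4V = 2E.
Euler: V − E + F = 2 ⇒ (2E)/4 − E + (2 + x) = 2.
Multiply by 8: 2·(2E) − 4·(2E) + 8·(2 + x) = 16, i.e. 16 + 8x − 2·(10 + 3x) = 16.
Collecting terms: 2x − 4 = 16, so 2x = 20, so x = 10.
Then 2E = 10 + 3·10 = 40, so E = 20, V = 2E/4 = 10, F = 2 + 10 = 12.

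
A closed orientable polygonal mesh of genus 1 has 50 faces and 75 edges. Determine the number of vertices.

25

For a closed orientable surface of genus 1, χ = 2 − 2·1 = 0.
V = 0 + E − F = 0 + 75 − 50 = 25.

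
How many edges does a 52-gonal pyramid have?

104

A pyramid on an n-gon base has one n-gon and n triangles: V = 52 + 1 = 53, E = 2·52 = 104, F = 52 + 1 = 53.
Check: V − E + F = 53 − 104 + 53 = 2.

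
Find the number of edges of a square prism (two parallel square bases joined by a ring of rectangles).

A prism on an n-gon has two n-gon bases and n rectangular sides: V = 2·4 = 8, E = 3·4 = 12, F = 4 + 2 = 6.
Check: V − E + F = 8 − 12 + 6 = 2.

12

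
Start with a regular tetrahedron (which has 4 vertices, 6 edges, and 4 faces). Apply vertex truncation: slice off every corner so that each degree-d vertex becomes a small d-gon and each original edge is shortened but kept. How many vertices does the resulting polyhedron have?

Truncation replaces each original edge-end by a new vertex, so V′ = 2E = 12.
Each original edge survives, and each old vertex of degree d contributes d new edges; summing degrees gives Σd = 2E, so E′ = E + 2E = 3E = 18.
Each original face survives and each original vertex becomes one new face: F′ = F + V = 8.

12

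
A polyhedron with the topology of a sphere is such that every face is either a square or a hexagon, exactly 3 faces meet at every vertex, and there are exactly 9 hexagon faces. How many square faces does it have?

Let x be the number of squares; then F = 9 + x.
Edge–face incidences: 2E = 6·9 + 4·x = 54 + 4x.
Every vertex has degree 3, so 3V = 2E.
Euler: V − E + F = 2 ⇒ (2E)/3 − E + (9 + x) = 2.
Multiply by 6: 2·(2E) − 3·(2E) + 6·(9 + x) = 12, i.e. 54 + 6x − (54 + 4x) = 12.
Collecting terms: 2x = 12, so x = 6.
Then 2E = 54 + 4·6 = 78, so E = 39, V = 2E/3 = 26, F = 9 + 6 = 15.

6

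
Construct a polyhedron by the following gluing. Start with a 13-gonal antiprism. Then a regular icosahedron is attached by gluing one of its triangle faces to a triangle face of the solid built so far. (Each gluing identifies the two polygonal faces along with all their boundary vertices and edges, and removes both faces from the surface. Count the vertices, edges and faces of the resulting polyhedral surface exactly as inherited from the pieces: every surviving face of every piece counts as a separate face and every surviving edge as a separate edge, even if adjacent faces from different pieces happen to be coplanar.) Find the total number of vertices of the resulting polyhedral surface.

35

A 13-gonal antiprism: V=26, E=52, F=28.
Attach a regular icosahedron (V=12, E=30, F=20) along a 3-gon: merge 3 vertices and 3 edges, delete both glued faces → V=35, E=79, F=46.
Check: V − E + F = 35 − 79 + 46 = 2.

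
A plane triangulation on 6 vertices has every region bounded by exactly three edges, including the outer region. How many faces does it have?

In a plane triangulation 3F = 2E and V − E + F = 2, so F = 2V − 4 = 2·6 − 4 = 8.

8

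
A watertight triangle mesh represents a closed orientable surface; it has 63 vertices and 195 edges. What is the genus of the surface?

Every face is a triangle and each edge borders two faces, so 3F = 2·195, giving F = 130.
χ = V − E + F = 63 − 195 + 130 = -2.
For a closed orientable surface χ = 2 − 2g, so g = (2 − (-2))/2 = 2.

2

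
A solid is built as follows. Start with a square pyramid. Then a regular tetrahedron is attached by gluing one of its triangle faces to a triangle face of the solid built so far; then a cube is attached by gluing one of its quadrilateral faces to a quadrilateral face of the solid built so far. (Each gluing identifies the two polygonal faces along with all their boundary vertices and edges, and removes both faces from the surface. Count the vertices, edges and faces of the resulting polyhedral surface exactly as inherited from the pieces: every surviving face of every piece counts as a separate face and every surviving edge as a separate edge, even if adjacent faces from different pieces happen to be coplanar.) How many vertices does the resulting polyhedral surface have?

A square pyramid: V=5, E=8, F=5.
Attach a regular tetrahedron (V=4, E=6, F=4) along a 3-gon: merge 3 vertices and 3 edges, delete both glued faces → V=6, E=11, F=7.
Attach a cube (V=8, E=12, F=6) along a 4-gon: merge 4 vertices and 4 edges, delete both glued faces → V=10, E=19, F=11.
Check: V − E + F = 10 − 19 + 11 = 2.

10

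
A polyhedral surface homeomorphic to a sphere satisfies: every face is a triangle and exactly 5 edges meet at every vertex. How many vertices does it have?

12

Each face has 3 edges and each edge borders two faces, so 2E = 3F.
Each vertex has degree 5, so 5V = 2E and hence V = 3F/5.
Euler: V − E + F = 2 ⇒ (3F/5) − (3F/2) + F = 2.
Multiply by 10: (6 − 15 + 10)F = 20, i.e. 1F = 20.
So F = 20, E = 3·20/2 = 30, V = 3·20/5 = 12.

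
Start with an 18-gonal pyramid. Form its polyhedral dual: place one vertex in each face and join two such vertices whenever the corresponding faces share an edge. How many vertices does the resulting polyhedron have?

The base solid has V = 19, E = 36, F = 19.
The dual swaps V and F and preserves E: V′ = F = 19, E′ = E = 36, F′ = V = 19.

19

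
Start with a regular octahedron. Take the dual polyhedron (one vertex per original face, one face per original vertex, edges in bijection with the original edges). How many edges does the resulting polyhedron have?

The base solid has V = 6, E = 12, F = 8.
The dual swaps V and F and preserves E: V′ = F = 8, E′ = E = 12, F′ = V = 6.

12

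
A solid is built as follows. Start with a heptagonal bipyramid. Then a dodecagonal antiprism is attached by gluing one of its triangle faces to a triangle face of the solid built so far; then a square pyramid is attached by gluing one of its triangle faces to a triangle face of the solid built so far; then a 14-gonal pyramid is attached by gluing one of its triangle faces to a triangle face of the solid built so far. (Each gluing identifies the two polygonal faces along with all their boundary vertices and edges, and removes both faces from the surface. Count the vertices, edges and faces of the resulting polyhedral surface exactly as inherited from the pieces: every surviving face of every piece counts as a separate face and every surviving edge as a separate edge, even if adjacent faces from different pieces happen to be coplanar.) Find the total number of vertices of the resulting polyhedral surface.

44

A heptagonal bipyramid: V=9, E=21, F=14.
Attach a dodecagonal antiprism (V=24, E=48, F=26) along a 3-gon: merge 3 vertices and 3 edges, delete both glued faces → V=30, E=66, F=38.
Attach a square pyramid (V=5, E=8, F=5) along a 3-gon: merge 3 vertices and 3 edges, delete both glued faces → V=32, E=71, F=41.
Attach a 14-gonal pyramid (V=15, E=28, F=15) along a 3-gon: merge 3 vertices and 3 edges, delete both glued faces → V=44, E=96, F=54.
Check: V − E + F = 44 − 96 + 54 = 2.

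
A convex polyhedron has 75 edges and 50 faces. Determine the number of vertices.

Here V − E + F = 2.
V = 2 + E − F = 2 + 75 − 50 = 27.

27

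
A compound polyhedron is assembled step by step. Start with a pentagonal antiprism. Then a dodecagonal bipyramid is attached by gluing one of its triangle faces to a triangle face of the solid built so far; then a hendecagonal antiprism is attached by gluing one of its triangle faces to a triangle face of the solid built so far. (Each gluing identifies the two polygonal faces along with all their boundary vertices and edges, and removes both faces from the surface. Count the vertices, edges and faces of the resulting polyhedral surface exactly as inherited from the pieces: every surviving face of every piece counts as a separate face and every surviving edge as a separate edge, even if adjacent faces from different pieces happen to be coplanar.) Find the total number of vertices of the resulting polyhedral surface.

40

A pentagonal antiprism: V=10, E=20, F=12.
Attach a dodecagonal bipyramid (V=14, E=36, F=24) along a 3-gon: merge 3 vertices and 3 edges, delete both glued faces → V=21, E=53, F=34.
Attach a hendecagonal antiprism (V=22, E=44, F=24) along a 3-gon: merge 3 vertices and 3 edges, delete both glued faces → V=40, E=94, F=56.
Check: V − E + F = 40 − 94 + 56 = 2.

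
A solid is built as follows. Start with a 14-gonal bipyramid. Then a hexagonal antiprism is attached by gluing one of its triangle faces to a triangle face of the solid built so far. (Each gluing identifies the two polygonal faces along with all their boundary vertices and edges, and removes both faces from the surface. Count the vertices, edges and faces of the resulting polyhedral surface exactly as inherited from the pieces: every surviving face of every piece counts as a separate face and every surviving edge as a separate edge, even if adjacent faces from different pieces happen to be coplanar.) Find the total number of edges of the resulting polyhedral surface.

63

A 14-gonal bipyramid: V=16, E=42, F=28.
Attach a hexagonal antiprism (V=12, E=24, F=14) along a 3-gon: merge 3 vertices and 3 edges, delete both glued faces → V=25, E=63, F=40.
Check: V − E + F = 25 − 63 + 40 = 2.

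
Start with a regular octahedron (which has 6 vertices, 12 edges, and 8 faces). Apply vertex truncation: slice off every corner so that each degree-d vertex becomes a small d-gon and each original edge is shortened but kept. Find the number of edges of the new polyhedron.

Truncation replaces each original edge-end by a new vertex, so V′ = 2E = 24.
Each original edge survives, and each old vertex of degree d contributes d new edges; summing degrees gives Σd = 2E, so E′ = E + 2E = 3E = 36.
Each original face survives and each original vertex becomes one new face: F′ = F + V = 14.

36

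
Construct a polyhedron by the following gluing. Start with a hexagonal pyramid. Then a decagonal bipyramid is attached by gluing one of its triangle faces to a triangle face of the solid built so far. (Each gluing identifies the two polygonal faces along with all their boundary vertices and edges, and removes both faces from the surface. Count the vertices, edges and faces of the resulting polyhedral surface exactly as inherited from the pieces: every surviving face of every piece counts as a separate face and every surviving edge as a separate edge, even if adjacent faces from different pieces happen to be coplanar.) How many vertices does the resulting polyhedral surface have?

16

A hexagonal pyramid: V=7, E=12, F=7.
Attach a decagonal bipyramid (V=12, E=30, F=20) along a 3-gon: merge 3 vertices and 3 edges, delete both glued faces → V=16, E=39, F=25.
Check: V − E + F = 16 − 39 + 25 = 2.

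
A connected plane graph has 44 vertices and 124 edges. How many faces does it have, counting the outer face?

82

Euler's formula for a connected plane graph: V − E + F = 2, so F = 2 − 44 + 124 = 82.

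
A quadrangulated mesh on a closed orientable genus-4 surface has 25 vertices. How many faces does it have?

31

χ = 2 − 2·4 = -6, and every face is a square so 4F = 2E.
V − E + F = -6 with E = 4F/2 gives 25 − (4/2 − 1)·F = -6, so F = 31 and E = 62.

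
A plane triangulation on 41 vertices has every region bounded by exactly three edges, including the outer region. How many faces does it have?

78

In a plane triangulation 3F = 2E and V − E + F = 2, so F = 2V − 4 = 2·41 − 4 = 78.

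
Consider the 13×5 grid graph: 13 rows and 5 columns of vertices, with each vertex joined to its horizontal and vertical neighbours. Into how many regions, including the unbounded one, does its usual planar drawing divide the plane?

The grid has V = 13·5 = 65 vertices and E = 13·4 + 5·12 = 112 edges.
F = 2 − V + E = 2 − 65 + 112 = 49.

49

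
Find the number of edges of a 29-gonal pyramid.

A pyramid on an n-gon base has one n-gon and n triangles: V = 29 + 1 = 30, E = 2·29 = 58, F = 29 + 1 = 30.

58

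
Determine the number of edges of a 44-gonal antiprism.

176

An antiprism on an n-gon has two n-gon caps and 2n triangles: V = 2·44 = 88, E = 4·44 = 176, F = 2·44 + 2 = 90.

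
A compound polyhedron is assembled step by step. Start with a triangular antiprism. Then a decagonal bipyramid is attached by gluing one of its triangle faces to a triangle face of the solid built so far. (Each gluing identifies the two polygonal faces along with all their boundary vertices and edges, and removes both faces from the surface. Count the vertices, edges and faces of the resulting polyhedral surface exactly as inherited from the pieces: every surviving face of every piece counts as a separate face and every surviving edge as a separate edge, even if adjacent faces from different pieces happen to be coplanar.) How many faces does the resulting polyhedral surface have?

26

A triangular antiprism: V=6, E=12, F=8.
Attach a decagonal bipyramid (V=12, E=30, F=20) along a 3-gon: merge 3 vertices and 3 edges, delete both glued faces → V=15, E=39, F=26.
Check: V − E + F = 15 − 39 + 26 = 2.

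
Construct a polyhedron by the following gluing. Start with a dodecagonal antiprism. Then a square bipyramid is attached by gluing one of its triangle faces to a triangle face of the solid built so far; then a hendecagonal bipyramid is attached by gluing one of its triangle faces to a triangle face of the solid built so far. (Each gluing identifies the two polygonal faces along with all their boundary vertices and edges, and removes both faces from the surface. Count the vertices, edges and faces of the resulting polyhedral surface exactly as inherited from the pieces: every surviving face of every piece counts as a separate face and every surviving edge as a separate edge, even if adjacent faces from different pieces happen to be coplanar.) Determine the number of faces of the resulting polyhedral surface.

52

A dodecagonal antiprism: V=24, E=48, F=26.
Attach a square bipyramid (V=6, E=12, F=8) along a 3-gon: merge 3 vertices and 3 edges, delete both glued faces → V=27, E=57, F=32.
Attach a hendecagonal bipyramid (V=13, E=33, F=22) along a 3-gon: merge 3 vertices and 3 edges, delete both glued faces → V=37, E=87, F=52.
Check: V − E + F = 37 − 87 + 52 = 2.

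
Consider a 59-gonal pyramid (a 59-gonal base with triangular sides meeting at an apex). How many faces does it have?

60

A pyramid on an n-gon base has one n-gon and n triangles: V = 59 + 1 = 60, E = 2·59 = 118, F = 59 + 1 = 60.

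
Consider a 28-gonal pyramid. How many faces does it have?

29

A pyramid on an n-gon base has one n-gon and n triangles: V = 28 + 1 = 29, E = 2·28 = 56, F = 28 + 1 = 29.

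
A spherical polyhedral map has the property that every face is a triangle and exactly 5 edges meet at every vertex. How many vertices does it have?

12

Each face has 3 edges and each edge borders two faces, so 2E = 3F.
Each vertex has degree 5, so 5V = 2E and hence V = 3F/5.
Euler: V − E + F = 2 ⇒ (3F/5) − (3F/2) + F = 2.
Multiply by 10: (6 − 15 + 10)F = 20, i.e. 1F = 20.
So F = 20, E = 3·20/2 = 30, V = 3·20/5 = 12.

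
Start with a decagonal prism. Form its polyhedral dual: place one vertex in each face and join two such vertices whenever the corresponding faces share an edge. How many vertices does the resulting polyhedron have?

12

The base solid has V = 20, E = 30, F = 12.
The dual swaps V and F and preserves E: V′ = F = 12, E′ = E = 30, F′ = V = 20.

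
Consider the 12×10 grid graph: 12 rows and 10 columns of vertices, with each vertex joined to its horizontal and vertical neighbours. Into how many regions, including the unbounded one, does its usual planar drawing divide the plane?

100

The grid has V = 12·10 = 120 vertices and E = 12·9 + 10·11 = 218 edges.
F = 2 − V + E = 2 − 120 + 218 = 100.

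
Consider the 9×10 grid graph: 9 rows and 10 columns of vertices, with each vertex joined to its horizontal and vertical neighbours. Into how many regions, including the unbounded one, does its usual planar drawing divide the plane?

The grid has V = 9·10 = 90 vertices and E = 9·9 + 10·8 = 161 edges.
F = 2 − V + E = 2 − 90 + 161 = 73.

73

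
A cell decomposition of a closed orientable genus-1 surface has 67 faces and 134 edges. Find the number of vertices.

For a closed orientable surface of genus 1, χ = 2 − 2·1 = 0.
V = 0 + E − F = 0 + 134 − 67 = 67.

67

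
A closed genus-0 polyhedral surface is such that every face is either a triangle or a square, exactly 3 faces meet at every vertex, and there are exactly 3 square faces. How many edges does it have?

9

Let x be the number of triangles; then F = 3 + x.
Edge–face incidences: 2E = 4·3 + 3·x = 12 + 3x.
Every vertex has degree 3, so 3V = 2E.
Euler: V − E + F = 2 ⇒ (2E)/3 − E + (3 + x) = 2.
Multiply by 6: 2·(2E) − 3·(2E) + 6·(3 + x) = 12, i.e. 18 + 6x − (12 + 3x) = 12.
Collecting terms: 3x + 6 = 12, so 3x = 6, so x = 2.
Then 2E = 12 + 3·2 = 18, so E = 9, V = 2E/3 = 6, F = 3 + 2 = 5.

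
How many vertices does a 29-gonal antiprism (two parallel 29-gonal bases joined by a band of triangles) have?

An antiprism on an n-gon has two n-gon caps and 2n triangles: V = 2·29 = 58, E = 4·29 = 116, F = 2·29 + 2 = 60.
Check: V − E + F = 58 − 116 + 60 = 2.

58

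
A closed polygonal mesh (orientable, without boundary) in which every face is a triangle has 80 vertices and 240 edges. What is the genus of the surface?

1

Every face is a triangle and each edge borders two faces, so 3F = 2·240, giving F = 160.
χ = V − E + F = 80 − 240 + 160 = 0.
For a closed orientable surface χ = 2 − 2g, so g = (2 − (0))/2 = 1.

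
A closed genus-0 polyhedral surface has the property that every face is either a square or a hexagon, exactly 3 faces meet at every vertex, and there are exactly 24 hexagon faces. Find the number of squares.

Let x be the number of squares; then F = 24 + x.
Edge–face incidences: 2E = 6·24 + 4·x = 144 + 4x.
Every vertex has degree 3, so 3V = 2E.
Euler: V − E + F = 2 ⇒ (2E)/3 − E + (24 + x) = 2.
Multiply by 6: 2·(2E) − 3·(2E) + 6·(24 + x) = 12, i.e. 144 + 6x − (144 + 4x) = 12.
Collecting terms: 2x = 12, so x = 6.
Then 2E = 144 + 4·6 = 168, so E = 84, V = 2E/3 = 56, F = 24 + 6 = 30.

6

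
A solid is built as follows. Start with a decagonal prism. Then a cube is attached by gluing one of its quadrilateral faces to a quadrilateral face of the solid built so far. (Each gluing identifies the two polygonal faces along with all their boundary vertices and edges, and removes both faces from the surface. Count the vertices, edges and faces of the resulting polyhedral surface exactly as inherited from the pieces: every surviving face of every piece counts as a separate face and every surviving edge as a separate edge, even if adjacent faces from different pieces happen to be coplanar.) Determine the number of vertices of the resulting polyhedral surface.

24

A decagonal prism: V=20, E=30, F=12.
Attach a cube (V=8, E=12, F=6) along a 4-gon: merge 4 vertices and 4 edges, delete both glued faces → V=24, E=38, F=16.
Check: V − E + F = 24 − 38 + 16 = 2.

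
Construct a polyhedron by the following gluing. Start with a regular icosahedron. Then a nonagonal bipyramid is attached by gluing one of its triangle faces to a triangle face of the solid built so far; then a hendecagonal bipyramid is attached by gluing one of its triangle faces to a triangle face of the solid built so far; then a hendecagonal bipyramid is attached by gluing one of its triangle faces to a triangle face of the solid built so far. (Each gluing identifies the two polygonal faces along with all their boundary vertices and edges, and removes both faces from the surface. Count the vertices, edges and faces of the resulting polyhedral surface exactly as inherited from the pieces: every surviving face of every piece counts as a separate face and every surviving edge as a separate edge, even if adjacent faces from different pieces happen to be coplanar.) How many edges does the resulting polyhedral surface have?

A regular icosahedron: V=12, E=30, F=20.
Attach a nonagonal bipyramid (V=11, E=27, F=18) along a 3-gon: merge 3 vertices and 3 edges, delete both glued faces → V=20, E=54, F=36.
Attach a hendecagonal bipyramid (V=13, E=33, F=22) along a 3-gon: merge 3 vertices and 3 edges, delete both glued faces → V=30, E=84, F=56.
Attach a hendecagonal bipyramid (V=13, E=33, F=22) along a 3-gon: merge 3 vertices and 3 edges, delete both glued faces → V=40, E=114, F=76.
Check: V − E + F = 40 − 114 + 76 = 2.

114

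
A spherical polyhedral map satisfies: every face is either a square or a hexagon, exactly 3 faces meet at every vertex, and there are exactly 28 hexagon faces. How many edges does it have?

Let x be the number of squares; then F = 28 + x.
Edge–face incidences: 2E = 6·28 + 4·x = 168 + 4x.
Every vertex has degree 3, so 3V = 2E.
Euler: V − E + F = 2 ⇒ (2E)/3 − E + (28 + x) = 2.
Multiply by 6: 2·(2E) − 3·(2E) + 6·(28 + x) = 12, i.e. 168 + 6x − (168 + 4x) = 12.
Collecting terms: 2x = 12, so x = 6.
Then 2E = 168 + 4·6 = 192, so E = 96, V = 2E/3 = 64, F = 28 + 6 = 34.

96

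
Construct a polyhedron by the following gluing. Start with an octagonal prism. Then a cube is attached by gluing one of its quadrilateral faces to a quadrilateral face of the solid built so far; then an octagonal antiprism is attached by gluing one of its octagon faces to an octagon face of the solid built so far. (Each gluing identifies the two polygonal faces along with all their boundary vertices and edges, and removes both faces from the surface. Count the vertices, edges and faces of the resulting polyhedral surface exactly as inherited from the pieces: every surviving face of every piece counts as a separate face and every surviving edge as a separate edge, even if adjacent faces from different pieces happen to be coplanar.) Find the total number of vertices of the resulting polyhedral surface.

28

An octagonal prism: V=16, E=24, F=10.
Attach a cube (V=8, E=12, F=6) along a 4-gon: merge 4 vertices and 4 edges, delete both glued faces → V=20, E=32, F=14.
Attach an octagonal antiprism (V=16, E=32, F=18) along an 8-gon: merge 8 vertices and 8 edges, delete both glued faces → V=28, E=56, F=30.
Check: V − E + F = 28 − 56 + 30 = 2.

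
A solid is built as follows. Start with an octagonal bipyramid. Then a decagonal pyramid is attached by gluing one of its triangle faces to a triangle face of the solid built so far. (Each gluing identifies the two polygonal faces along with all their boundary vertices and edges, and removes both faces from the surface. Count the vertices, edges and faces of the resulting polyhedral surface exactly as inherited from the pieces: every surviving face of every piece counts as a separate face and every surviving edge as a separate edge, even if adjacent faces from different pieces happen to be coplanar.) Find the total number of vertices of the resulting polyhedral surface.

18

An octagonal bipyramid: V=10, E=24, F=16.
Attach a decagonal pyramid (V=11, E=20, F=11) along a 3-gon: merge 3 vertices and 3 edges, delete both glued faces → V=18, E=41, F=25.
Check: V − E + F = 18 − 41 + 25 = 2.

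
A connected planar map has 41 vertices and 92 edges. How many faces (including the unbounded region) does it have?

Euler's formula for a connected plane graph: V − E + F = 2, so F = 2 − 41 + 92 = 53.

53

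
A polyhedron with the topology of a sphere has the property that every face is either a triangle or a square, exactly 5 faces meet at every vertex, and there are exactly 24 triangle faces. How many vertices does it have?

Let x be the number of squares; then F = 24 + x.
Edge–face incidences: 2E = 3·24 + 4·x = 72 + 4x.
Every vertex has degree 5, so 5V = 2E.
Euler: V − E + F = 2 ⇒ (2E)/5 − E + (24 + x) = 2.
Multiply by 10: 2·(2E) − 5·(2E) + 10·(24 + x) = 20, i.e. 240 + 10x − 3·(72 + 4x) = 20.
Collecting terms: −2x + 24 = 20, so −2x = −4, so x = 2.
Then 2E = 72 + 4·2 = 80, so E = 40, V = 2E/5 = 16, F = 24 + 2 = 26.

16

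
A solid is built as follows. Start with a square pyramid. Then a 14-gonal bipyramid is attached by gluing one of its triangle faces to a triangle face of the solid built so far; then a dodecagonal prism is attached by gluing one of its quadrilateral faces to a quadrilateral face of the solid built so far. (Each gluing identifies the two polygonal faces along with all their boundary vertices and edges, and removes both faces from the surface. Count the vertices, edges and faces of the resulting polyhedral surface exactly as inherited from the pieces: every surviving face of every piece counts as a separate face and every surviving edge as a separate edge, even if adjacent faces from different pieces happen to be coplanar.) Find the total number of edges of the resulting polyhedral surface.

79

A square pyramid: V=5, E=8, F=5.
Attach a 14-gonal bipyramid (V=16, E=42, F=28) along a 3-gon: merge 3 vertices and 3 edges, delete both glued faces → V=18, E=47, F=31.
Attach a dodecagonal prism (V=24, E=36, F=14) along a 4-gon: merge 4 vertices and 4 edges, delete both glued faces → V=38, E=79, F=43.
Check: V − E + F = 38 − 79 + 43 = 2.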